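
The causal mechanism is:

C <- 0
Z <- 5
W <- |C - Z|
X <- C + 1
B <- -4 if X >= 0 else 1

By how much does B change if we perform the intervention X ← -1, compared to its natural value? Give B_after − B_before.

Intervening sets X = -1 and removes its equation (X <- C + 1).
B = -4 if X >= 0 else 1  [with X=-1]  = 1
Without intervention: X = C + 1  [with C=0]  = 1; B = -4 if X >= 0 else 1  [with X=1]  = -4.
Change = 1 − (-4) = 5.

5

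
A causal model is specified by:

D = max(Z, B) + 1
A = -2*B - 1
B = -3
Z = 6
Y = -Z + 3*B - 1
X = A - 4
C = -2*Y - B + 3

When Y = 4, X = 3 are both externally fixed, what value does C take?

-2

Setting Y = 4, X = 3 by intervention discards those variables' equations.
C = -2*Y - B + 3  [with Y=4, B=-3]  = -2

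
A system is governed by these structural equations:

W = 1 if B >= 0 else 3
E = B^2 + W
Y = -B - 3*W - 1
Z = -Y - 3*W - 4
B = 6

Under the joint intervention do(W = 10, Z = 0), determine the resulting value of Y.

-37

The joint intervention fixes W = 10, Z = 0, removing each variable's own equation.
Y = -B - 3*W - 1  [with B=6, W=10]  = -37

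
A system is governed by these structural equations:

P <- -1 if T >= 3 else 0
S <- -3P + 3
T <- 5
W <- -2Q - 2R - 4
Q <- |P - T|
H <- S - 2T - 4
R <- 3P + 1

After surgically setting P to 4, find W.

Under do(P=4), the mechanism P <- -1 if T >= 3 else 0 is discarded; P is fixed at 4.
R = 3P + 1  [with P=4]  = 13
Q = |P - T|  [with P=4, T=5]  = 1
W = -2Q - 2R - 4  [with Q=1, R=13]  = -32

-32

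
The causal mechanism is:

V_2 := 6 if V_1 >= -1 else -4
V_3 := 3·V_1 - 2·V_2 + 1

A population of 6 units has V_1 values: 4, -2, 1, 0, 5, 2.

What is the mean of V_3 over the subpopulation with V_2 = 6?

Conditioning on V_2=6 selects the 5 unit(s) with V_1 ∈ {4, 1, 0, 5, 2}. Their V_3 values: 1, -8, -11, 4, -5. Mean = -3.8.

-3.8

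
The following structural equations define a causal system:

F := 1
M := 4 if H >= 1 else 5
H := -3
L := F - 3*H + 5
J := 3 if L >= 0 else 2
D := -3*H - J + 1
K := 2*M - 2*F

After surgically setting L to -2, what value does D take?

The intervention breaks the incoming arrows to L: L := F - 3*H + 5 no longer applies, and L = -2.
J = 3 if L >= 0 else 2  [with L=-2]  = 2
D = -3*H - J + 1  [with H=-3, J=2]  = 8

8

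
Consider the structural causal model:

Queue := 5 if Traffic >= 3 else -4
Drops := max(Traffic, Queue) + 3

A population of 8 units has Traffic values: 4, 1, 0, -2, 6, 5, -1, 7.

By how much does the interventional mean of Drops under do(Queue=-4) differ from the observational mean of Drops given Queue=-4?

3

Under do(Queue=-4), Queue's equation is replaced by Queue=-4 for every unit. Per-unit Drops: 7, 4, 3, 1, 9, 8, 2, 10. Mean = 5.5.
Conditioning on Queue=-4 selects the 4 unit(s) with Traffic ∈ {1, 0, -2, -1}. Their Drops values: 4, 3, 1, 2. Mean = 2.5.
Difference = 5.5 − 2.5 = 3.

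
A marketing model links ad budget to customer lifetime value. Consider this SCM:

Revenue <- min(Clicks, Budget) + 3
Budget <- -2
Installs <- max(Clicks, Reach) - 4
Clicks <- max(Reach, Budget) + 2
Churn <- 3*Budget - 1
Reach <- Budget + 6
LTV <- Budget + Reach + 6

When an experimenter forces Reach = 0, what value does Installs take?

-2

Under do(Reach=0), the mechanism Reach <- Budget + 6 is discarded; Reach is fixed at 0.
Clicks = max(Reach, Budget) + 2  [with Reach=0, Budget=-2]  = 2
Installs = max(Clicks, Reach) - 4  [with Clicks=2, Reach=0]  = -2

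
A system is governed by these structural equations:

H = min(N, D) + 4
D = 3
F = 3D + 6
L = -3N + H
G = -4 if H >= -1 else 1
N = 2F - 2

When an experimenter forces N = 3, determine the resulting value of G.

-4

do(N=3) replaces the equation N = 2F - 2 with the constant N = 3.
H = min(N, D) + 4  [with N=3, D=3]  = 7
G = -4 if H >= -1 else 1  [with H=7]  = -4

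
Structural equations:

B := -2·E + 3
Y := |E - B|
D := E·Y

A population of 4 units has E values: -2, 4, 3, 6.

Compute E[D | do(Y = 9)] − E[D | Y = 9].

15.75

Under do(Y=9), Y's equation is replaced by Y=9 for every unit. Per-unit D: -18, 36, 27, 54. Mean = 24.75.
Conditioning on Y=9 selects the 2 unit(s) with E ∈ {-2, 4}. Their D values: -18, 36. Mean = 9.
Difference = 24.75 − 9 = 15.75.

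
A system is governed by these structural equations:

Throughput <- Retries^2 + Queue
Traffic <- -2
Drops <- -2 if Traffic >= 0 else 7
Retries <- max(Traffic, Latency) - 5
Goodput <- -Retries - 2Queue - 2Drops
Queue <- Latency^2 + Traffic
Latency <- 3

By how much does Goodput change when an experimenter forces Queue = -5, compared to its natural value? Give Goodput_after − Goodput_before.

The intervention breaks the incoming arrows to Queue: Queue <- Latency^2 + Traffic no longer applies, and Queue = -5.
Drops = -2 if Traffic >= 0 else 7  [with Traffic=-2]  = 7
Retries = max(Traffic, Latency) - 5  [with Traffic=-2, Latency=3]  = -2
Goodput = -Retries - 2Queue - 2Drops  [with Retries=-2, Queue=-5, Drops=7]  = -2
Without intervention: Queue = Latency^2 + Traffic  [with Latency=3, Traffic=-2]  = 7; Drops = -2 if Traffic >= 0 else 7  [with Traffic=-2]  = 7; Retries = max(Traffic, Latency) - 5  [with Traffic=-2, Latency=3]  = -2; Goodput = -Retries - 2Queue - 2Drops  [with Retries=-2, Queue=7, Drops=7]  = -26.
Change = -2 − (-26) = 24.

24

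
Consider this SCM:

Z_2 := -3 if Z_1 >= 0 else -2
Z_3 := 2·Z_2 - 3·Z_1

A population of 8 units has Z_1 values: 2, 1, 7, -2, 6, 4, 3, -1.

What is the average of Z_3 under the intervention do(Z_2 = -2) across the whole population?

-11.5

Every unit gets Z_2=-2 under the intervention. Z_3 values become -10, -7, -25, 2, -22, -16, -13, -1; E[Z_3|do(Z_2=-2)] = -11.5.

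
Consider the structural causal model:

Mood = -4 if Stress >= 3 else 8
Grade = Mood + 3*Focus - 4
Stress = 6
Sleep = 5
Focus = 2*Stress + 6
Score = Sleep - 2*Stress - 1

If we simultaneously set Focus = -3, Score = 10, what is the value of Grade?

-17

Setting Focus = -3, Score = 10 by intervention discards those variables' equations.
Mood = -4 if Stress >= 3 else 8  [with Stress=6]  = -4
Grade = Mood + 3*Focus - 4  [with Mood=-4, Focus=-3]  = -17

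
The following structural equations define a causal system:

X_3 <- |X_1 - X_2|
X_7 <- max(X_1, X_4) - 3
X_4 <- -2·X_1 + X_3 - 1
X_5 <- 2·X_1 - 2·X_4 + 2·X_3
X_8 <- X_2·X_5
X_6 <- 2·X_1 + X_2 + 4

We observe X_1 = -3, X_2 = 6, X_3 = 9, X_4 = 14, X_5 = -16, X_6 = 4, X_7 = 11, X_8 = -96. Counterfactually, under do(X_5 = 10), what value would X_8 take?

do(X_5=10) replaces the equation X_5 <- 2·X_1 - 2·X_4 + 2·X_3 with the constant X_5 = 10.
X_8 = X_2·X_5  [with X_2=6, X_5=10]  = 60

60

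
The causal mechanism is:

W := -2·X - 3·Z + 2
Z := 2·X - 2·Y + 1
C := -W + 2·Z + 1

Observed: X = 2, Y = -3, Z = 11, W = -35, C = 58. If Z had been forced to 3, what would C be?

do(Z=3) replaces the equation Z := 2·X - 2·Y + 1 with the constant Z = 3.
W = -2·X - 3·Z + 2  [with X=2, Z=3]  = -11
C = -W + 2·Z + 1  [with W=-11, Z=3]  = 18

18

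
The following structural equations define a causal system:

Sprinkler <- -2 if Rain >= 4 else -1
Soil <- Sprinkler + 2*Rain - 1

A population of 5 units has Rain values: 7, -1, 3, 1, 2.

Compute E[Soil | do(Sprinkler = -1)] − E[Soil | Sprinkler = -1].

Under do(Sprinkler=-1), Sprinkler's equation is replaced by Sprinkler=-1 for every unit. Per-unit Soil: 12, -4, 4, 0, 2. Mean = 2.8.
Conditioning on Sprinkler=-1 selects the 4 unit(s) with Rain ∈ {-1, 3, 1, 2}. Their Soil values: -4, 4, 0, 2. Mean = 0.5.
Difference = 2.8 − 0.5 = 2.3.

2.3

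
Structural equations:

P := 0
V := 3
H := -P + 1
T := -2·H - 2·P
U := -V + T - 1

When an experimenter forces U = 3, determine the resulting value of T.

The intervention breaks the incoming arrows to U: U := -V + T - 1 no longer applies, and U = 3.
Since T is not a descendant of the intervened variable, it is unaffected.
H = -P + 1  [with P=0]  = 1
T = -2·H - 2·P  [with H=1, P=0]  = -2

-2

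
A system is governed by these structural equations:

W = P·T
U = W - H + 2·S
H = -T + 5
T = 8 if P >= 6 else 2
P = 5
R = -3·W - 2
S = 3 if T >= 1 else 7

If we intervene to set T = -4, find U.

-15

Under do(T=-4), the mechanism T = 8 if P >= 6 else 2 is discarded; T is fixed at -4.
W = P·T  [with P=5, T=-4]  = -20
S = 3 if T >= 1 else 7  [with T=-4]  = 7
H = -T + 5  [with T=-4]  = 9
U = W - H + 2·S  [with W=-20, H=9, S=7]  = -15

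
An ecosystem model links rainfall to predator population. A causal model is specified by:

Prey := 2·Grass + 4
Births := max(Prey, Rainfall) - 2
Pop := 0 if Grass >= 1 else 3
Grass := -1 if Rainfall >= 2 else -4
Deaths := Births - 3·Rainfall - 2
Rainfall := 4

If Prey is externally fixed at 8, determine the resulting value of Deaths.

-8

do(Prey=8) replaces the equation Prey := 2·Grass + 4 with the constant Prey = 8.
Births = max(Prey, Rainfall) - 2  [with Prey=8, Rainfall=4]  = 6
Deaths = Births - 3·Rainfall - 2  [with Births=6, Rainfall=4]  = -8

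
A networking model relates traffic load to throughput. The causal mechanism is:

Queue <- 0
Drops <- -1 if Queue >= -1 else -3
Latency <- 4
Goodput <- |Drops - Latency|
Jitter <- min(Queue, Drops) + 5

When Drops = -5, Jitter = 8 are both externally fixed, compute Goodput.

Setting Drops = -5, Jitter = 8 by intervention discards those variables' equations.
Goodput = |Drops - Latency|  [with Drops=-5, Latency=4]  = 9

9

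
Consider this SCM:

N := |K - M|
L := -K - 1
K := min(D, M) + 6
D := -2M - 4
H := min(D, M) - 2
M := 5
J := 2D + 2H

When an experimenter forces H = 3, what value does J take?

-22

The intervention breaks the incoming arrows to H: H := min(D, M) - 2 no longer applies, and H = 3.
D = -2M - 4  [with M=5]  = -14
J = 2D + 2H  [with D=-14, H=3]  = -22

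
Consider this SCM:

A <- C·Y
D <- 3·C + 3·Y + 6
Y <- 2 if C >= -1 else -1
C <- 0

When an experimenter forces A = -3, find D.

The intervention breaks the incoming arrows to A: A <- C·Y no longer applies, and A = -3.
D is not downstream of the intervention, so its value is determined by the original equations.
Y = 2 if C >= -1 else -1  [with C=0]  = 2
D = 3·C + 3·Y + 6  [with C=0, Y=2]  = 12

12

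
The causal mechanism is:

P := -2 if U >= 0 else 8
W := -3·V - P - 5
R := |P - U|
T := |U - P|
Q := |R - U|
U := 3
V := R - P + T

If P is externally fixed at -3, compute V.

15

do(P=-3) replaces the equation P := -2 if U >= 0 else 8 with the constant P = -3.
T = |U - P|  [with U=3, P=-3]  = 6
R = |P - U|  [with P=-3, U=3]  = 6
V = R - P + T  [with R=6, P=-3, T=6]  = 15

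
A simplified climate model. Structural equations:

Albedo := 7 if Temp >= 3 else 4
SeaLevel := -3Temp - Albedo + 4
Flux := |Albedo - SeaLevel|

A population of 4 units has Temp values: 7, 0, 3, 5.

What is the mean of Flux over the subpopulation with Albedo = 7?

25

Observing Albedo=7 restricts to units where Albedo's equation naturally yields 7: Temp ∈ {7, 3, 5}. In that subpopulation Flux = 31, 19, 25, mean 25.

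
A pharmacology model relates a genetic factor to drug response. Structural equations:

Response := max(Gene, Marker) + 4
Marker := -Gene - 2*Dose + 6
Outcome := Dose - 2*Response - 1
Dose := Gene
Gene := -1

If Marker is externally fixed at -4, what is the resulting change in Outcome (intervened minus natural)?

20

do(Marker=-4) replaces the equation Marker := -Gene - 2*Dose + 6 with the constant Marker = -4.
Dose = Gene  [with Gene=-1]  = -1
Response = max(Gene, Marker) + 4  [with Gene=-1, Marker=-4]  = 3
Outcome = Dose - 2*Response - 1  [with Dose=-1, Response=3]  = -8
Without intervention: Dose = Gene  [with Gene=-1]  = -1; Marker = -Gene - 2*Dose + 6  [with Gene=-1, Dose=-1]  = 9; Response = max(Gene, Marker) + 4  [with Gene=-1, Marker=9]  = 13; Outcome = Dose - 2*Response - 1  [with Dose=-1, Response=13]  = -28.
Change = -8 − (-28) = 20.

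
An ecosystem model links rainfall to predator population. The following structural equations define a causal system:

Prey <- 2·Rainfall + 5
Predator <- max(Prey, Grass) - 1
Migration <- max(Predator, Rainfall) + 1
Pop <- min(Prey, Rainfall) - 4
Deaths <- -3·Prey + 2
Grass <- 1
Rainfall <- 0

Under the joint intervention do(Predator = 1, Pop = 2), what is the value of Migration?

The joint intervention fixes Predator = 1, Pop = 2, removing each variable's own equation.
Migration = max(Predator, Rainfall) + 1  [with Predator=1, Rainfall=0]  = 2

2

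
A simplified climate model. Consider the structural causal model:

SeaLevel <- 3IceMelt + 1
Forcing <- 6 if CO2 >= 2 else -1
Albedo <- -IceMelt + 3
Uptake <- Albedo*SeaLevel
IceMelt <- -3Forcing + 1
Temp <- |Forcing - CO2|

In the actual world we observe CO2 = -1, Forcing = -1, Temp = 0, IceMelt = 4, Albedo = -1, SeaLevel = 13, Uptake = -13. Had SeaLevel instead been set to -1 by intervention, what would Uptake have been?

Intervening sets SeaLevel = -1 and removes its equation (SeaLevel <- 3IceMelt + 1).
Forcing = 6 if CO2 >= 2 else -1  [with CO2=-1]  = -1
IceMelt = -3Forcing + 1  [with Forcing=-1]  = 4
Albedo = -IceMelt + 3  [with IceMelt=4]  = -1
Uptake = Albedo*SeaLevel  [with Albedo=-1, SeaLevel=-1]  = 1

1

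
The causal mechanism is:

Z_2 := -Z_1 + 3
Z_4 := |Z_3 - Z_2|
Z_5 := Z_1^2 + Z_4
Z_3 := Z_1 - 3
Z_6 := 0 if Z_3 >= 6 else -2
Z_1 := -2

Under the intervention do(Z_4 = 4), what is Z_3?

Under do(Z_4=4), the mechanism Z_4 := |Z_3 - Z_2| is discarded; Z_4 is fixed at 4.
Since Z_3 is not a descendant of the intervened variable, it is unaffected.
Z_3 = Z_1 - 3  [with Z_1=-2]  = -5

-5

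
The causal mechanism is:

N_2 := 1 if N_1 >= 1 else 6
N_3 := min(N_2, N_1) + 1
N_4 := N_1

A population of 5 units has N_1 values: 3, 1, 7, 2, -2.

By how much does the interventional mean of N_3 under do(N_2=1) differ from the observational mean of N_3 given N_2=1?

-0.6

do(N_2=1) breaks N_2's dependence on N_1. With N_2=1 fixed, N_3 across the units is 2, 2, 2, 2, -1, mean 1.4.
Conditioning on N_2=1 selects the 4 unit(s) with N_1 ∈ {3, 1, 7, 2}. Their N_3 values: 2, 2, 2, 2. Mean = 2.
Difference = 1.4 − 2 = -0.6.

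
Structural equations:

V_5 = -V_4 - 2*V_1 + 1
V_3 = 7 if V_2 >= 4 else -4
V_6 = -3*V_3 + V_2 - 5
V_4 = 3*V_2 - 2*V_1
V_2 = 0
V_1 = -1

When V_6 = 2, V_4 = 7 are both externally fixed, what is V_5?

-4

Setting V_6 = 2, V_4 = 7 by intervention discards those variables' equations.
V_5 = -V_4 - 2*V_1 + 1  [with V_4=7, V_1=-1]  = -4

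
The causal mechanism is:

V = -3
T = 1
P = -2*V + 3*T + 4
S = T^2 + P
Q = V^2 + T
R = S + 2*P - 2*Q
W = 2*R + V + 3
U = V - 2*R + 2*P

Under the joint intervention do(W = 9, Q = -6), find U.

Under do(W = 9, Q = -6), each intervened variable's structural equation is replaced by its fixed value.
P = -2*V + 3*T + 4  [with V=-3, T=1]  = 13
S = T^2 + P  [with T=1, P=13]  = 14
R = S + 2*P - 2*Q  [with S=14, P=13, Q=-6]  = 52
U = V - 2*R + 2*P  [with V=-3, R=52, P=13]  = -81

-81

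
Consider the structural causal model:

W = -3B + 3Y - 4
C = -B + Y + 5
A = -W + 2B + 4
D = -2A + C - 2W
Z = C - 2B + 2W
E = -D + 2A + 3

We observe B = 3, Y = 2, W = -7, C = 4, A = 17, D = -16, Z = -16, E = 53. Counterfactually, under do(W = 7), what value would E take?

25

The intervention breaks the incoming arrows to W: W = -3B + 3Y - 4 no longer applies, and W = 7.
C = -B + Y + 5  [with B=3, Y=2]  = 4
A = -W + 2B + 4  [with W=7, B=3]  = 3
D = -2A + C - 2W  [with A=3, C=4, W=7]  = -16
E = -D + 2A + 3  [with D=-16, A=3]  = 25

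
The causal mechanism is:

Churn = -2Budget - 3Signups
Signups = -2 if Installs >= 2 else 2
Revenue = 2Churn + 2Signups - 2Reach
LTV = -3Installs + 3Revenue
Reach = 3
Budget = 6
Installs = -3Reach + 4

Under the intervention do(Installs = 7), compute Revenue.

The intervention breaks the incoming arrows to Installs: Installs = -3Reach + 4 no longer applies, and Installs = 7.
Signups = -2 if Installs >= 2 else 2  [with Installs=7]  = -2
Churn = -2Budget - 3Signups  [with Budget=6, Signups=-2]  = -6
Revenue = 2Churn + 2Signups - 2Reach  [with Churn=-6, Signups=-2, Reach=3]  = -22

-22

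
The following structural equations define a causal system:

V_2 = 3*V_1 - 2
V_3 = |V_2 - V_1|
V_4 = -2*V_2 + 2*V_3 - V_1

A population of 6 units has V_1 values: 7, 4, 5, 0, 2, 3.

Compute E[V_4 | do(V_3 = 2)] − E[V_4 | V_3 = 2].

-17.5

Every unit gets V_3=2 under the intervention. V_4 values become -41, -20, -27, 8, -6, -13; E[V_4|do(V_3=2)] = -16.5.
E[V_4|V_3=2] averages over only the 2 units with V_3=2 (V_1 = 0, 2): V_4 = 8, -6, mean 1.
Difference = -16.5 − 1 = -17.5.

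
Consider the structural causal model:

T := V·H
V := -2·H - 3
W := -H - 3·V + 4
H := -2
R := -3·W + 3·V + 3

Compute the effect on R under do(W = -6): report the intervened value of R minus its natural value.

Intervening sets W = -6 and removes its equation (W := -H - 3·V + 4).
V = -2·H - 3  [with H=-2]  = 1
R = -3·W + 3·V + 3  [with W=-6, V=1]  = 24
Without intervention: V = -2·H - 3  [with H=-2]  = 1; W = -H - 3·V + 4  [with H=-2, V=1]  = 3; R = -3·W + 3·V + 3  [with W=3, V=1]  = -3.
Change = 24 − (-3) = 27.

27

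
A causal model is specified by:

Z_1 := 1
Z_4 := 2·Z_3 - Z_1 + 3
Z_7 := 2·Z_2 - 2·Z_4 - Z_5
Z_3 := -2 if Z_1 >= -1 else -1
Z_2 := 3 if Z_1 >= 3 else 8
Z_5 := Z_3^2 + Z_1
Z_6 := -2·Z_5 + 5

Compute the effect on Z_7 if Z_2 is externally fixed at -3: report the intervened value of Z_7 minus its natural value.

Under do(Z_2=-3), the mechanism Z_2 := 3 if Z_1 >= 3 else 8 is discarded; Z_2 is fixed at -3.
Z_3 = -2 if Z_1 >= -1 else -1  [with Z_1=1]  = -2
Z_4 = 2·Z_3 - Z_1 + 3  [with Z_3=-2, Z_1=1]  = -2
Z_5 = Z_3^2 + Z_1  [with Z_3=-2, Z_1=1]  = 5
Z_7 = 2·Z_2 - 2·Z_4 - Z_5  [with Z_2=-3, Z_4=-2, Z_5=5]  = -7
Without intervention: Z_2 = 3 if Z_1 >= 3 else 8  [with Z_1=1]  = 8; Z_3 = -2 if Z_1 >= -1 else -1  [with Z_1=1]  = -2; Z_4 = 2·Z_3 - Z_1 + 3  [with Z_3=-2, Z_1=1]  = -2; Z_5 = Z_3^2 + Z_1  [with Z_3=-2, Z_1=1]  = 5; Z_7 = 2·Z_2 - 2·Z_4 - Z_5  [with Z_2=8, Z_4=-2, Z_5=5]  = 15.
Change = -7 − 15 = -22.

-22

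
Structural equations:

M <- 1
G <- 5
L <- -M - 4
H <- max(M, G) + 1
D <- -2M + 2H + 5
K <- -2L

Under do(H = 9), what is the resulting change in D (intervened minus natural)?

Intervening sets H = 9 and removes its equation (H <- max(M, G) + 1).
D = -2M + 2H + 5  [with M=1, H=9]  = 21
Without intervention: H = max(M, G) + 1  [with M=1, G=5]  = 6; D = -2M + 2H + 5  [with M=1, H=6]  = 15.
Change = 21 − 15 = 6.

6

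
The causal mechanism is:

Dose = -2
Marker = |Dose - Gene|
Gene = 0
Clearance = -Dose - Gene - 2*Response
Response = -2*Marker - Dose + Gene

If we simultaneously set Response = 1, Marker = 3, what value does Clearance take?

0

The joint intervention fixes Response = 1, Marker = 3, removing each variable's own equation.
Clearance = -Dose - Gene - 2*Response  [with Dose=-2, Gene=0, Response=1]  = 0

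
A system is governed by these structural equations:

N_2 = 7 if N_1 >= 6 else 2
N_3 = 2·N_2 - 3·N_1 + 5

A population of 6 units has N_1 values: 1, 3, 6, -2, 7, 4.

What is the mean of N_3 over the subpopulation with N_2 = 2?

4.5

Observing N_2=2 restricts to units where N_2's equation naturally yields 2: N_1 ∈ {1, 3, -2, 4}. In that subpopulation N_3 = 6, 0, 15, -3, mean 4.5.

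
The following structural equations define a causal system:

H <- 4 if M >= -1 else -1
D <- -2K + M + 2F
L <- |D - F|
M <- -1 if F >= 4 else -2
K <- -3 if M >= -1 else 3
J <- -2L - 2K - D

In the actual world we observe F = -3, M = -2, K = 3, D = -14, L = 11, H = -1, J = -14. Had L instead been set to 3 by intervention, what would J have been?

2

Under do(L=3), the mechanism L <- |D - F| is discarded; L is fixed at 3.
M = -1 if F >= 4 else -2  [with F=-3]  = -2
K = -3 if M >= -1 else 3  [with M=-2]  = 3
D = -2K + M + 2F  [with K=3, M=-2, F=-3]  = -14
J = -2L - 2K - D  [with L=3, K=3, D=-14]  = 2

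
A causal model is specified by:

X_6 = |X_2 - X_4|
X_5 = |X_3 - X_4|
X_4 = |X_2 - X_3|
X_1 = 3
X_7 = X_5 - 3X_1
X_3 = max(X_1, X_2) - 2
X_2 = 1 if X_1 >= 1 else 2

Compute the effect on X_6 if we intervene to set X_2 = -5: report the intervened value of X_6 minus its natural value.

Under do(X_2=-5), the mechanism X_2 = 1 if X_1 >= 1 else 2 is discarded; X_2 is fixed at -5.
X_3 = max(X_1, X_2) - 2  [with X_1=3, X_2=-5]  = 1
X_4 = |X_2 - X_3|  [with X_2=-5, X_3=1]  = 6
X_6 = |X_2 - X_4|  [with X_2=-5, X_4=6]  = 11
Without intervention: X_2 = 1 if X_1 >= 1 else 2  [with X_1=3]  = 1; X_3 = max(X_1, X_2) - 2  [with X_1=3, X_2=1]  = 1; X_4 = |X_2 - X_3|  [with X_2=1, X_3=1]  = 0; X_6 = |X_2 - X_4|  [with X_2=1, X_4=0]  = 1.
Change = 11 − 1 = 10.

10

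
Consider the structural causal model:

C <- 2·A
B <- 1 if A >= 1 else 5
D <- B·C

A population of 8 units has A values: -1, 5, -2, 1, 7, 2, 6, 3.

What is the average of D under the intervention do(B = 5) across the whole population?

do(B=5) breaks B's dependence on A. With B=5 fixed, D across the units is -10, 50, -20, 10, 70, 20, 60, 30, mean 26.25.

26.25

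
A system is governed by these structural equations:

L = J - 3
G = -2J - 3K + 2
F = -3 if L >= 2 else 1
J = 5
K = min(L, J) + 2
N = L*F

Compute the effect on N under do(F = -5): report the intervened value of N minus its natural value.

-4

Intervening sets F = -5 and removes its equation (F = -3 if L >= 2 else 1).
L = J - 3  [with J=5]  = 2
N = L*F  [with L=2, F=-5]  = -10
Without intervention: L = J - 3  [with J=5]  = 2; F = -3 if L >= 2 else 1  [with L=2]  = -3; N = L*F  [with L=2, F=-3]  = -6.
Change = -10 − (-6) = -4.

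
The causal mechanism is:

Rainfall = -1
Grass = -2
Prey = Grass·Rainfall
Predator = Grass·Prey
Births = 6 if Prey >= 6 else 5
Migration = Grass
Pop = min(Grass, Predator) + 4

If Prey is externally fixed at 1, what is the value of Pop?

The intervention breaks the incoming arrows to Prey: Prey = Grass·Rainfall no longer applies, and Prey = 1.
Predator = Grass·Prey  [with Grass=-2, Prey=1]  = -2
Pop = min(Grass, Predator) + 4  [with Grass=-2, Predator=-2]  = 2

2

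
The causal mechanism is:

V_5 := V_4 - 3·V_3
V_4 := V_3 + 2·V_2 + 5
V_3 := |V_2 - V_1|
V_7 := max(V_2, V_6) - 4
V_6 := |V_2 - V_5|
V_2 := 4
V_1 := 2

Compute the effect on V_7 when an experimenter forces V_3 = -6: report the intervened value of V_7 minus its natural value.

16

The intervention breaks the incoming arrows to V_3: V_3 := |V_2 - V_1| no longer applies, and V_3 = -6.
V_4 = V_3 + 2·V_2 + 5  [with V_3=-6, V_2=4]  = 7
V_5 = V_4 - 3·V_3  [with V_4=7, V_3=-6]  = 25
V_6 = |V_2 - V_5|  [with V_2=4, V_5=25]  = 21
V_7 = max(V_2, V_6) - 4  [with V_2=4, V_6=21]  = 17
Without intervention: V_3 = |V_2 - V_1|  [with V_2=4, V_1=2]  = 2; V_4 = V_3 + 2·V_2 + 5  [with V_3=2, V_2=4]  = 15; V_5 = V_4 - 3·V_3  [with V_4=15, V_3=2]  = 9; V_6 = |V_2 - V_5|  [with V_2=4, V_5=9]  = 5; V_7 = max(V_2, V_6) - 4  [with V_2=4, V_6=5]  = 1.
Change = 17 − 1 = 16.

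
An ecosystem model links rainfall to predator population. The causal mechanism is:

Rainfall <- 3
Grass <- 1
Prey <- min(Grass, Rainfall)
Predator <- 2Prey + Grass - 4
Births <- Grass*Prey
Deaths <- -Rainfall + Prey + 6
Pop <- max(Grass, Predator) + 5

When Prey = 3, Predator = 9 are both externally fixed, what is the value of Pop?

Under do(Prey = 3, Predator = 9), each intervened variable's structural equation is replaced by its fixed value.
Pop = max(Grass, Predator) + 5  [with Grass=1, Predator=9]  = 14

14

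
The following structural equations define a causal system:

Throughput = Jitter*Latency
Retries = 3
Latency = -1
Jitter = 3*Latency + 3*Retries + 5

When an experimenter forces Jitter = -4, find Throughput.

4

The intervention breaks the incoming arrows to Jitter: Jitter = 3*Latency + 3*Retries + 5 no longer applies, and Jitter = -4.
Throughput = Jitter*Latency  [with Jitter=-4, Latency=-1]  = 4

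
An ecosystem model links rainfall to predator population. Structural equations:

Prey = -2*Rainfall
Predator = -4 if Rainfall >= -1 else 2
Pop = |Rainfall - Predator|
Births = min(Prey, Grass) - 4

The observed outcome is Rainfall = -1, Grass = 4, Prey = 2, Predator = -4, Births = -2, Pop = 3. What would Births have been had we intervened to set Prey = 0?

do(Prey=0) replaces the equation Prey = -2*Rainfall with the constant Prey = 0.
Births = min(Prey, Grass) - 4  [with Prey=0, Grass=4]  = -4

-4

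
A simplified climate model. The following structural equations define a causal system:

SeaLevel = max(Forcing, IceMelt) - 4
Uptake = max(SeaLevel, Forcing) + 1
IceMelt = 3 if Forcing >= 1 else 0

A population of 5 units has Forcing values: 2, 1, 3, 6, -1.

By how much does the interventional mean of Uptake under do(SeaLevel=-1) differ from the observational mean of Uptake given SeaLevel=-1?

Under do(SeaLevel=-1), SeaLevel's equation is replaced by SeaLevel=-1 for every unit. Per-unit Uptake: 3, 2, 4, 7, 0. Mean = 3.2.
Observing SeaLevel=-1 restricts to units where SeaLevel's equation naturally yields -1: Forcing ∈ {2, 1, 3}. In that subpopulation Uptake = 3, 2, 4, mean 3.
Difference = 3.2 − 3 = 0.2.

0.2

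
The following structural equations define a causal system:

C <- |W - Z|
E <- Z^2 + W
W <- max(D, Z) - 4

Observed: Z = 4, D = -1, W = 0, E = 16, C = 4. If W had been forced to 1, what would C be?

3

do(W=1) replaces the equation W <- max(D, Z) - 4 with the constant W = 1.
C = |W - Z|  [with W=1, Z=4]  = 3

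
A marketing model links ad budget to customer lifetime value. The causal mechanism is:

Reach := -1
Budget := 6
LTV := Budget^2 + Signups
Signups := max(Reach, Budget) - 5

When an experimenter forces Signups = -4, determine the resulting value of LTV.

32

The intervention breaks the incoming arrows to Signups: Signups := max(Reach, Budget) - 5 no longer applies, and Signups = -4.
LTV = Budget^2 + Signups  [with Budget=6, Signups=-4]  = 32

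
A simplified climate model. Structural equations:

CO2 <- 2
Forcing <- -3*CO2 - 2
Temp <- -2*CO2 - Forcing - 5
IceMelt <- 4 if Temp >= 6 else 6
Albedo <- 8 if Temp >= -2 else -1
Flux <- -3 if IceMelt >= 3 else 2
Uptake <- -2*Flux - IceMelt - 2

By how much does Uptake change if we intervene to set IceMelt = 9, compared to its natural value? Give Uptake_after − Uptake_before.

The intervention breaks the incoming arrows to IceMelt: IceMelt <- 4 if Temp >= 6 else 6 no longer applies, and IceMelt = 9.
Flux = -3 if IceMelt >= 3 else 2  [with IceMelt=9]  = -3
Uptake = -2*Flux - IceMelt - 2  [with Flux=-3, IceMelt=9]  = -5
Without intervention: Forcing = -3*CO2 - 2  [with CO2=2]  = -8; Temp = -2*CO2 - Forcing - 5  [with CO2=2, Forcing=-8]  = -1; IceMelt = 4 if Temp >= 6 else 6  [with Temp=-1]  = 6; Flux = -3 if IceMelt >= 3 else 2  [with IceMelt=6]  = -3; Uptake = -2*Flux - IceMelt - 2  [with Flux=-3, IceMelt=6]  = -2.
Change = -5 − (-2) = -3.

-3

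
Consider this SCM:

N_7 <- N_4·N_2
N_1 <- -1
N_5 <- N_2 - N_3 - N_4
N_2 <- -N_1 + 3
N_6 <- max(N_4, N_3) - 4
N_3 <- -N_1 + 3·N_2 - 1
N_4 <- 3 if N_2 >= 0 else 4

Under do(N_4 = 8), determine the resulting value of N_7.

32

The intervention breaks the incoming arrows to N_4: N_4 <- 3 if N_2 >= 0 else 4 no longer applies, and N_4 = 8.
N_2 = -N_1 + 3  [with N_1=-1]  = 4
N_7 = N_4·N_2  [with N_4=8, N_2=4]  = 32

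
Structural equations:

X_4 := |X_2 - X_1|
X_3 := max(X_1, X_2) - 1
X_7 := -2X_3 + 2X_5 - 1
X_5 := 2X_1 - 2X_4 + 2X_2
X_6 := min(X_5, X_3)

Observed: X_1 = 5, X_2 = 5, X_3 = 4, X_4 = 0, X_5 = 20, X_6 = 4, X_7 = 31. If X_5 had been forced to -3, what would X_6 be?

-3

The intervention breaks the incoming arrows to X_5: X_5 := 2X_1 - 2X_4 + 2X_2 no longer applies, and X_5 = -3.
X_3 = max(X_1, X_2) - 1  [with X_1=5, X_2=5]  = 4
X_6 = min(X_5, X_3)  [with X_5=-3, X_3=4]  = -3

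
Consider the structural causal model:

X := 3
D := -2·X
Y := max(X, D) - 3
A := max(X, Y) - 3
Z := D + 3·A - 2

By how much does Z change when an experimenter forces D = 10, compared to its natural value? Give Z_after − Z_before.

28

do(D=10) replaces the equation D := -2·X with the constant D = 10.
Y = max(X, D) - 3  [with X=3, D=10]  = 7
A = max(X, Y) - 3  [with X=3, Y=7]  = 4
Z = D + 3·A - 2  [with D=10, A=4]  = 20
Without intervention: D = -2·X  [with X=3]  = -6; Y = max(X, D) - 3  [with X=3, D=-6]  = 0; A = max(X, Y) - 3  [with X=3, Y=0]  = 0; Z = D + 3·A - 2  [with D=-6, A=0]  = -8.
Change = 20 − (-8) = 28.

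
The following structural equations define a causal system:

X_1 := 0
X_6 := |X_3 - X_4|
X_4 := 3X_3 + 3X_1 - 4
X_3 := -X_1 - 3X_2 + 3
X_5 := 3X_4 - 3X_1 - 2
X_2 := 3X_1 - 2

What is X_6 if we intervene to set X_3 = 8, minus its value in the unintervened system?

-2

The intervention breaks the incoming arrows to X_3: X_3 := -X_1 - 3X_2 + 3 no longer applies, and X_3 = 8.
X_4 = 3X_3 + 3X_1 - 4  [with X_3=8, X_1=0]  = 20
X_6 = |X_3 - X_4|  [with X_3=8, X_4=20]  = 12
Without intervention: X_2 = 3X_1 - 2  [with X_1=0]  = -2; X_3 = -X_1 - 3X_2 + 3  [with X_1=0, X_2=-2]  = 9; X_4 = 3X_3 + 3X_1 - 4  [with X_3=9, X_1=0]  = 23; X_6 = |X_3 - X_4|  [with X_3=9, X_4=23]  = 14.
Change = 12 − 14 = -2.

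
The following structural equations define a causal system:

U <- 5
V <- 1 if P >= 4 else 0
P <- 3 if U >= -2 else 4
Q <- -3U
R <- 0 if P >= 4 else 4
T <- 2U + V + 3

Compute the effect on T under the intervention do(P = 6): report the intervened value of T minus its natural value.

1

do(P=6) replaces the equation P <- 3 if U >= -2 else 4 with the constant P = 6.
V = 1 if P >= 4 else 0  [with P=6]  = 1
T = 2U + V + 3  [with U=5, V=1]  = 14
Without intervention: P = 3 if U >= -2 else 4  [with U=5]  = 3; V = 1 if P >= 4 else 0  [with P=3]  = 0; T = 2U + V + 3  [with U=5, V=0]  = 13.
Change = 14 − 13 = 1.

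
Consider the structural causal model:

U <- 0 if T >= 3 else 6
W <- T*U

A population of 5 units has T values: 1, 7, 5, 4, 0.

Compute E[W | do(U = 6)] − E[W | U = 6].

17.4

do(U=6) breaks U's dependence on T. With U=6 fixed, W across the units is 6, 42, 30, 24, 0, mean 20.4.
E[W|U=6] averages over only the 2 units with U=6 (T = 1, 0): W = 6, 0, mean 3.
Difference = 20.4 − 3 = 17.4.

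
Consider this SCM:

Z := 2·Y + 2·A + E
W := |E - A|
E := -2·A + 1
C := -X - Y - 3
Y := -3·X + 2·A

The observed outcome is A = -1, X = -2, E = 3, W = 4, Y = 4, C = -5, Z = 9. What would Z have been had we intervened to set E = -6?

The intervention breaks the incoming arrows to E: E := -2·A + 1 no longer applies, and E = -6.
Y = -3·X + 2·A  [with X=-2, A=-1]  = 4
Z = 2·Y + 2·A + E  [with Y=4, A=-1, E=-6]  = 0

0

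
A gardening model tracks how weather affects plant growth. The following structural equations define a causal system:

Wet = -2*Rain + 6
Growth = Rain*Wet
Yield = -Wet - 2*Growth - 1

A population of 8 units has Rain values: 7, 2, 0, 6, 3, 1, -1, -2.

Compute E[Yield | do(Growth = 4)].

-11

do(Growth=4) breaks Growth's dependence on Rain. With Growth=4 fixed, Yield across the units is -1, -11, -15, -3, -9, -13, -17, -19, mean -11.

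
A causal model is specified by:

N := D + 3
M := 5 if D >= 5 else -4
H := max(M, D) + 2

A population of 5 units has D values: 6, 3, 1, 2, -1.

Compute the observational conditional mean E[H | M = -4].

E[H|M=-4] averages over only the 4 units with M=-4 (D = 3, 1, 2, -1): H = 5, 3, 4, 1, mean 3.25.

3.25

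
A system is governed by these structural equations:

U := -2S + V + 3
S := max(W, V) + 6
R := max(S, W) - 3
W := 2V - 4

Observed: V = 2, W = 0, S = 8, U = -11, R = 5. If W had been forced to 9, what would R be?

12

do(W=9) replaces the equation W := 2V - 4 with the constant W = 9.
S = max(W, V) + 6  [with W=9, V=2]  = 15
R = max(S, W) - 3  [with S=15, W=9]  = 12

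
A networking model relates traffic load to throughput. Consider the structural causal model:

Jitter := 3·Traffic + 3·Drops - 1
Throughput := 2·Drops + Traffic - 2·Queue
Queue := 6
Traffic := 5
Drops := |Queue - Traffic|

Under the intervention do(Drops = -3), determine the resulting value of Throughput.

-13

do(Drops=-3) replaces the equation Drops := |Queue - Traffic| with the constant Drops = -3.
Throughput = 2·Drops + Traffic - 2·Queue  [with Drops=-3, Traffic=5, Queue=6]  = -13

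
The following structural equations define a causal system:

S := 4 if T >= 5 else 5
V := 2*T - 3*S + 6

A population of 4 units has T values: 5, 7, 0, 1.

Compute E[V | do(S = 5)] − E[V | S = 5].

5.5

Under do(S=5), S's equation is replaced by S=5 for every unit. Per-unit V: 1, 5, -9, -7. Mean = -2.5.
Observing S=5 restricts to units where S's equation naturally yields 5: T ∈ {0, 1}. In that subpopulation V = -9, -7, mean -8.
Difference = -2.5 − (-8) = 5.5.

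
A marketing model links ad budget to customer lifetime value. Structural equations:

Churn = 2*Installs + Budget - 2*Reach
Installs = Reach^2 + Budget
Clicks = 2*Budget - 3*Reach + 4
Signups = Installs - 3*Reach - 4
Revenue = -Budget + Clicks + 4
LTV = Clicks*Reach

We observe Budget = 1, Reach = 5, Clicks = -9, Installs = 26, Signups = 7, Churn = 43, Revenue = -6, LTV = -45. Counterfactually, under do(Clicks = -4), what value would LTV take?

The intervention breaks the incoming arrows to Clicks: Clicks = 2*Budget - 3*Reach + 4 no longer applies, and Clicks = -4.
LTV = Clicks*Reach  [with Clicks=-4, Reach=5]  = -20

-20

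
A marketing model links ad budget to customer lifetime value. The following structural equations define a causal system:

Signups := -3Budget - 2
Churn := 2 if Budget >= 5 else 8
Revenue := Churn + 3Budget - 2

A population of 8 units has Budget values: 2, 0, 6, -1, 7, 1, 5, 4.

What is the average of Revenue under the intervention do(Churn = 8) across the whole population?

15

Under do(Churn=8), Churn's equation is replaced by Churn=8 for every unit. Per-unit Revenue: 12, 6, 24, 3, 27, 9, 21, 18. Mean = 15.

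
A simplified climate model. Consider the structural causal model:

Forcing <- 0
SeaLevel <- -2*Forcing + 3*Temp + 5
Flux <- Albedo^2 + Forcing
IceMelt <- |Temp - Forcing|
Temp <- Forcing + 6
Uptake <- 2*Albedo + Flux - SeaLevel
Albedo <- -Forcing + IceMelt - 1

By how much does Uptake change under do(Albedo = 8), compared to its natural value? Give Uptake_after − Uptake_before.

45

The intervention breaks the incoming arrows to Albedo: Albedo <- -Forcing + IceMelt - 1 no longer applies, and Albedo = 8.
Temp = Forcing + 6  [with Forcing=0]  = 6
SeaLevel = -2*Forcing + 3*Temp + 5  [with Forcing=0, Temp=6]  = 23
Flux = Albedo^2 + Forcing  [with Albedo=8, Forcing=0]  = 64
Uptake = 2*Albedo + Flux - SeaLevel  [with Albedo=8, Flux=64, SeaLevel=23]  = 57
Without intervention: Temp = Forcing + 6  [with Forcing=0]  = 6; IceMelt = |Temp - Forcing|  [with Temp=6, Forcing=0]  = 6; Albedo = -Forcing + IceMelt - 1  [with Forcing=0, IceMelt=6]  = 5; SeaLevel = -2*Forcing + 3*Temp + 5  [with Forcing=0, Temp=6]  = 23; Flux = Albedo^2 + Forcing  [with Albedo=5, Forcing=0]  = 25; Uptake = 2*Albedo + Flux - SeaLevel  [with Albedo=5, Flux=25, SeaLevel=23]  = 12.
Change = 57 − 12 = 45.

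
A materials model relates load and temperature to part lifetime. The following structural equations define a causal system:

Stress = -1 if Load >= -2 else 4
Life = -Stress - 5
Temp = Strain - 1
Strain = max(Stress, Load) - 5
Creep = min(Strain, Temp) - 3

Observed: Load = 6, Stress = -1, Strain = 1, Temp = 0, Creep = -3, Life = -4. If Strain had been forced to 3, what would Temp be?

The intervention breaks the incoming arrows to Strain: Strain = max(Stress, Load) - 5 no longer applies, and Strain = 3.
Temp = Strain - 1  [with Strain=3]  = 2

2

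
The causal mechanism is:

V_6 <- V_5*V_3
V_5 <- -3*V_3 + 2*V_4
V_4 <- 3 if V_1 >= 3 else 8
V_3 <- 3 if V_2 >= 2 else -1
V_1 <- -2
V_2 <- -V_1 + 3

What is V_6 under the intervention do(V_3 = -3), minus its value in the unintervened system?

The intervention breaks the incoming arrows to V_3: V_3 <- 3 if V_2 >= 2 else -1 no longer applies, and V_3 = -3.
V_4 = 3 if V_1 >= 3 else 8  [with V_1=-2]  = 8
V_5 = -3*V_3 + 2*V_4  [with V_3=-3, V_4=8]  = 25
V_6 = V_5*V_3  [with V_5=25, V_3=-3]  = -75
Without intervention: V_2 = -V_1 + 3  [with V_1=-2]  = 5; V_3 = 3 if V_2 >= 2 else -1  [with V_2=5]  = 3; V_4 = 3 if V_1 >= 3 else 8  [with V_1=-2]  = 8; V_5 = -3*V_3 + 2*V_4  [with V_3=3, V_4=8]  = 7; V_6 = V_5*V_3  [with V_5=7, V_3=3]  = 21.
Change = -75 − 21 = -96.

-96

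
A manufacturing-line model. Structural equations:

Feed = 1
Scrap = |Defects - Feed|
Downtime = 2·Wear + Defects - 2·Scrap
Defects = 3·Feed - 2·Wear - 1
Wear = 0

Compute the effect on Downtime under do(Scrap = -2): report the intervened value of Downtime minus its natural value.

Intervening sets Scrap = -2 and removes its equation (Scrap = |Defects - Feed|).
Defects = 3·Feed - 2·Wear - 1  [with Feed=1, Wear=0]  = 2
Downtime = 2·Wear + Defects - 2·Scrap  [with Wear=0, Defects=2, Scrap=-2]  = 6
Without intervention: Defects = 3·Feed - 2·Wear - 1  [with Feed=1, Wear=0]  = 2; Scrap = |Defects - Feed|  [with Defects=2, Feed=1]  = 1; Downtime = 2·Wear + Defects - 2·Scrap  [with Wear=0, Defects=2, Scrap=1]  = 0.
Change = 6 − 0 = 6.

6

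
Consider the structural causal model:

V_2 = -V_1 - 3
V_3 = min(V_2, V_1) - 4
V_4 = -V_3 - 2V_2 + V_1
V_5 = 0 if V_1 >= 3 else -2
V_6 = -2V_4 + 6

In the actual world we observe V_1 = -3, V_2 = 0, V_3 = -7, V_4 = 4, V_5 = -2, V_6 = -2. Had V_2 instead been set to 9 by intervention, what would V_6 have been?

Under do(V_2=9), the mechanism V_2 = -V_1 - 3 is discarded; V_2 is fixed at 9.
V_3 = min(V_2, V_1) - 4  [with V_2=9, V_1=-3]  = -7
V_4 = -V_3 - 2V_2 + V_1  [with V_3=-7, V_2=9, V_1=-3]  = -14
V_6 = -2V_4 + 6  [with V_4=-14]  = 34

34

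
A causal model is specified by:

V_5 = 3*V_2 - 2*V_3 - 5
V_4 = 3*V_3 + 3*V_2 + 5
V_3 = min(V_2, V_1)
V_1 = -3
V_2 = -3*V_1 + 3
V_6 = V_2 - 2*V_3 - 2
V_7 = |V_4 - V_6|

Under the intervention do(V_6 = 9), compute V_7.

Intervening sets V_6 = 9 and removes its equation (V_6 = V_2 - 2*V_3 - 2).
V_2 = -3*V_1 + 3  [with V_1=-3]  = 12
V_3 = min(V_2, V_1)  [with V_2=12, V_1=-3]  = -3
V_4 = 3*V_3 + 3*V_2 + 5  [with V_3=-3, V_2=12]  = 32
V_7 = |V_4 - V_6|  [with V_4=32, V_6=9]  = 23

23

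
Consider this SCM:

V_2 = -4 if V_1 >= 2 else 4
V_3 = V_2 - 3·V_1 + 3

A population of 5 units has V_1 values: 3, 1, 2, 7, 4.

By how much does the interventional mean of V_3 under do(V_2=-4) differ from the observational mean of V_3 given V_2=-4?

do(V_2=-4) breaks V_2's dependence on V_1. With V_2=-4 fixed, V_3 across the units is -10, -4, -7, -22, -13, mean -11.2.
Observing V_2=-4 restricts to units where V_2's equation naturally yields -4: V_1 ∈ {3, 2, 7, 4}. In that subpopulation V_3 = -10, -7, -22, -13, mean -13.
Difference = -11.2 − (-13) = 1.8.

1.8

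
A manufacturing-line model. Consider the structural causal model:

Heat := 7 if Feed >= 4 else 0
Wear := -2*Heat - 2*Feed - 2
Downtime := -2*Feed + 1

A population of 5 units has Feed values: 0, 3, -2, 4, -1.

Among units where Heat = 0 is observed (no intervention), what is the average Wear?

Observing Heat=0 restricts to units where Heat's equation naturally yields 0: Feed ∈ {0, 3, -2, -1}. In that subpopulation Wear = -2, -8, 2, 0, mean -2.

-2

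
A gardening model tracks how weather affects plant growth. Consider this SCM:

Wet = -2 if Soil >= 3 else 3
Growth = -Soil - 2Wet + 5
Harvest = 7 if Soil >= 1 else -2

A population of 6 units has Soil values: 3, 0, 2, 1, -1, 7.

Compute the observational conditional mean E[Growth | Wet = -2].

4

Observing Wet=-2 restricts to units where Wet's equation naturally yields -2: Soil ∈ {3, 7}. In that subpopulation Growth = 6, 2, mean 4.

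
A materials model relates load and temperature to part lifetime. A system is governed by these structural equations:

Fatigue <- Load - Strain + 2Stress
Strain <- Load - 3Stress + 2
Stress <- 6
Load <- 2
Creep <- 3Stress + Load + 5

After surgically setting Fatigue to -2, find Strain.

-14

do(Fatigue=-2) replaces the equation Fatigue <- Load - Strain + 2Stress with the constant Fatigue = -2.
Strain is not downstream of the intervention, so its value is determined by the original equations.
Strain = Load - 3Stress + 2  [with Load=2, Stress=6]  = -14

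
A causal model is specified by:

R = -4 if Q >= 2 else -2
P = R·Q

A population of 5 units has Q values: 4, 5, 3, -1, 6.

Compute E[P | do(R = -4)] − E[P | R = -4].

The intervention sets R=-4 in all 5 units regardless of Q. Recomputing P per unit gives -16, -20, -12, 4, -24; average -13.6.
Conditioning on R=-4 selects the 4 unit(s) with Q ∈ {4, 5, 3, 6}. Their P values: -16, -20, -12, -24. Mean = -18.
Difference = -13.6 − (-18) = 4.4.

4.4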